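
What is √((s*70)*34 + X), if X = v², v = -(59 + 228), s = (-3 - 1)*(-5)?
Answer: 3*√14441 ≈ 360.51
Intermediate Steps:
s = 20 (s = -4*(-5) = 20)
v = -287 (v = -1*287 = -287)
X = 82369 (X = (-287)² = 82369)
√((s*70)*34 + X) = √((20*70)*34 + 82369) = √(1400*34 + 82369) = √(47600 + 82369) = √129969 = 3*√14441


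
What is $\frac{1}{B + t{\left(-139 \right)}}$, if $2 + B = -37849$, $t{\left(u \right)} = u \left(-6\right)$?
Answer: $- \frac{1}{37017} \approx -2.7015 \cdot 10^{-5}$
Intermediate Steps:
$t{\left(u \right)} = - 6 u$
$B = -37851$ ($B = -2 - 37849 = -37851$)
$\frac{1}{B + t{\left(-139 \right)}} = \frac{1}{-37851 - -834} = \frac{1}{-37851 + 834} = \frac{1}{-37017} = - \frac{1}{37017}$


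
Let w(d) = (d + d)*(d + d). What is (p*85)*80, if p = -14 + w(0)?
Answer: -95200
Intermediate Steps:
w(d) = 4*d² (w(d) = (2*d)*(2*d) = 4*d²)
p = -14 (p = -14 + 4*0² = -14 + 4*0 = -14 + 0 = -14)
(p*85)*80 = -14*85*80 = -1190*80 = -95200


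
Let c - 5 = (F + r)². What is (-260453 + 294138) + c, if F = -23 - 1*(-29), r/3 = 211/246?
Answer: 227025769/6724 ≈ 33764.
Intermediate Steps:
r = 211/82 (r = 3*(211/246) = 211/82 ≈ 2.5732)
F = 6 (F = -23 + 29 = 6)
c = 527829/6724 (c = 5 + (6 + 211/82)² = 5 + (703/82)² = 5 + 494209/6724 = 527829/6724 ≈ 78.499)
(-260453 + 294138) + c = (-260453 + 294138) + 527829/6724 = 33685 + 527829/6724 = 227025769/6724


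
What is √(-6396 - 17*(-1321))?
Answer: √16061 ≈ 126.73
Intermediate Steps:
√(-6396 - 17*(-1321)) = √(-6396 + 22457) = √16061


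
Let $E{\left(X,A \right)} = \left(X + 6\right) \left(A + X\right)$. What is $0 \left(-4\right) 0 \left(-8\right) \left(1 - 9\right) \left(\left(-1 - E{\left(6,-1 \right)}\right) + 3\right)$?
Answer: $0$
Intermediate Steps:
$E{\left(X,A \right)} = \left(6 + X\right) \left(A + X\right)$
$0 \left(-4\right) 0 \left(-8\right) \left(1 - 9\right) \left(\left(-1 - E{\left(6,-1 \right)}\right) + 3\right) = 0 \left(-4\right) 0 \left(-8\right) \left(1 - 9\right) \left(\left(-1 - \left(6^{2} + 6 \left(-1\right) + 6 \cdot 6 - 6\right)\right) + 3\right) = 0 \cdot 0 \left(-8\right) \left(- 8 \left(\left(-1 - \left(36 - 6 + 36 - 6\right)\right) + 3\right)\right) = 0 \left(-8\right) \left(- 8 \left(\left(-1 - 60\right) + 3\right)\right) = 0 \left(- 8 \left(\left(-1 - 60\right) + 3\right)\right) = 0 \left(- 8 \left(-61 + 3\right)\right) = 0 \left(\left(-8\right) \left(-58\right)\right) = 0 \cdot 464 = 0$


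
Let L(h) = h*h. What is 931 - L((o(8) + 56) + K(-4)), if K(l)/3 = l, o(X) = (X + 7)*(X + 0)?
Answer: -25965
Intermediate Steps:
o(X) = X*(7 + X) (o(X) = (7 + X)*X = X*(7 + X))
K(l) = 3*l
L(h) = h**2
931 - L((o(8) + 56) + K(-4)) = 931 - ((8*(7 + 8) + 56) + 3*(-4))**2 = 931 - ((8*15 + 56) - 12)**2 = 931 - ((120 + 56) - 12)**2 = 931 - (176 - 12)**2 = 931 - 1*164**2 = 931 - 1*26896 = 931 - 26896 = -25965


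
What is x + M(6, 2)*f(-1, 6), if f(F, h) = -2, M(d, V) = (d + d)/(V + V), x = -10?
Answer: -16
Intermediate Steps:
M(d, V) = d/V (M(d, V) = (2*d)/((2*V)) = (2*d)*(1/(2*V)) = d/V)
x + M(6, 2)*f(-1, 6) = -10 + (6/2)*(-2) = -10 + (6*(½))*(-2) = -10 + 3*(-2) = -10 - 6 = -16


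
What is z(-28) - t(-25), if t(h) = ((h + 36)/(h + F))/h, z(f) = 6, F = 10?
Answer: 2239/375 ≈ 5.9707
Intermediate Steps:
t(h) = (36 + h)/(h*(10 + h)) (t(h) = ((h + 36)/(h + 10))/h = ((36 + h)/(10 + h))/h = (36 + h)/(h*(10 + h)))
z(-28) - t(-25) = 6 - (36 - 25)/((-25)*(10 - 25)) = 6 - (-1)*11/(25*(-15)) = 6 - (-1)*(-1)*11/(25*15) = 6 - 1*11/375 = 6 - 11/375 = 2239/375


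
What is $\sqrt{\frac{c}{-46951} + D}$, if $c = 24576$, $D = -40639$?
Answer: $\frac{i \sqrt{89585619208015}}{46951} \approx 201.59 i$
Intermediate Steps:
$\sqrt{\frac{c}{-46951} + D} = \sqrt{\frac{24576}{-46951} - 40639} = \sqrt{24576 \left(- \frac{1}{46951}\right) - 40639} = \sqrt{- \frac{24576}{46951} - 40639} = \sqrt{- \frac{1908066265}{46951}} = \frac{i \sqrt{89585619208015}}{46951}$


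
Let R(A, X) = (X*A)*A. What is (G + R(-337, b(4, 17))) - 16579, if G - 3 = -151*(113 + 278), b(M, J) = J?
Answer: 1855056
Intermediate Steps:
G = -59038 (G = 3 - 151*(113 + 278) = 3 - 151*391 = 3 - 59041 = -59038)
R(A, X) = X*A**2 (R(A, X) = (A*X)*A = X*A**2)
(G + R(-337, b(4, 17))) - 16579 = (-59038 + 17*(-337)**2) - 16579 = (-59038 + 17*113569) - 16579 = (-59038 + 1930673) - 16579 = 1871635 - 16579 = 1855056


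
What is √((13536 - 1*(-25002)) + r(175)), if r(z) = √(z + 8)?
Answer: √(38538 + √183) ≈ 196.35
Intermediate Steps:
r(z) = √(8 + z)
√((13536 - 1*(-25002)) + r(175)) = √((13536 - 1*(-25002)) + √(8 + 175)) = √((13536 + 25002) + √183) = √(38538 + √183)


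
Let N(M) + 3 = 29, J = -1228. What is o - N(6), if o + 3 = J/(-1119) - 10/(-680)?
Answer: -2122045/76092 ≈ -27.888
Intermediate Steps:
N(M) = 26 (N(M) = -3 + 29 = 26)
o = -143653/76092 (o = -3 + (-1228/(-1119) - 10/(-680)) = -3 + (-1228*(-1/1119) - 10*(-1/680)) = -3 + (1228/1119 + 1/68) = -3 + 84623/76092 = -143653/76092 ≈ -1.8879)
o - N(6) = -143653/76092 - 1*26 = -143653/76092 - 26 = -2122045/76092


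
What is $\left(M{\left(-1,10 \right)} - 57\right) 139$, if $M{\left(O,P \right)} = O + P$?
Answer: $-6672$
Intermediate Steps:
$\left(M{\left(-1,10 \right)} - 57\right) 139 = \left(\left(-1 + 10\right) - 57\right) 139 = \left(9 - 57\right) 139 = \left(-48\right) 139 = -6672$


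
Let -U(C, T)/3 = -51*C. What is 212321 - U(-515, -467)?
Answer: 291116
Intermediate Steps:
U(C, T) = 153*C (U(C, T) = -(-153)*C = 153*C)
212321 - U(-515, -467) = 212321 - 153*(-515) = 212321 - 1*(-78795) = 212321 + 78795 = 291116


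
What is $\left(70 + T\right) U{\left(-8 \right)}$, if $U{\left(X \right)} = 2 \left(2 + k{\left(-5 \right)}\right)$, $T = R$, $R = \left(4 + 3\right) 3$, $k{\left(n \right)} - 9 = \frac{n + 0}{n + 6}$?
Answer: $1092$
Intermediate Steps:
$k{\left(n \right)} = 9 + \frac{n}{6 + n}$ ($k{\left(n \right)} = 9 + \frac{n + 0}{n + 6} = 9 + \frac{n}{6 + n}$)
$R = 21$ ($R = 7 \cdot 3 = 21$)
$T = 21$
$U{\left(X \right)} = 12$ ($U{\left(X \right)} = 2 \left(2 + \frac{2 \left(27 + 5 \left(-5\right)\right)}{6 - 5}\right) = 2 \left(2 + \frac{2 \left(27 - 25\right)}{1}\right) = 2 \left(2 + 2 \cdot 1 \cdot 2\right) = 2 \left(2 + 4\right) = 2 \cdot 6 = 12$)
$\left(70 + T\right) U{\left(-8 \right)} = \left(70 + 21\right) 12 = 91 \cdot 12 = 1092$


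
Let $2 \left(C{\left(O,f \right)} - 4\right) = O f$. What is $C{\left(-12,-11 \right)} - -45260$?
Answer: $45330$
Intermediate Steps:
$C{\left(O,f \right)} = 4 + \frac{O f}{2}$
$C{\left(-12,-11 \right)} - -45260 = \left(4 + \frac{1}{2} \left(-12\right) \left(-11\right)\right) - -45260 = \left(4 + 66\right) + 45260 = 70 + 45260 = 45330$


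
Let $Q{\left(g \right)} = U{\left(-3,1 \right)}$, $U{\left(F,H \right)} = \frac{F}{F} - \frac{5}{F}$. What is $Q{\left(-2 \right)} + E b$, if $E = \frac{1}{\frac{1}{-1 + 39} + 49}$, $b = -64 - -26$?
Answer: $\frac{3524}{1863} \approx 1.8916$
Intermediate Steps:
$U{\left(F,H \right)} = 1 - \frac{5}{F}$
$Q{\left(g \right)} = \frac{8}{3}$ ($Q{\left(g \right)} = \frac{-5 - 3}{-3} = \left(- \frac{1}{3}\right) \left(-8\right) = \frac{8}{3}$)
$b = -38$ ($b = -64 + 26 = -38$)
$E = \frac{38}{1863}$ ($E = \frac{1}{\frac{1}{38} + 49} = \frac{1}{\frac{1863}{38}} = \frac{38}{1863} \approx 0.020397$)
$Q{\left(-2 \right)} + E b = \frac{8}{3} + \frac{38}{1863} \left(-38\right) = \frac{8}{3} - \frac{1444}{1863} = \frac{3524}{1863}$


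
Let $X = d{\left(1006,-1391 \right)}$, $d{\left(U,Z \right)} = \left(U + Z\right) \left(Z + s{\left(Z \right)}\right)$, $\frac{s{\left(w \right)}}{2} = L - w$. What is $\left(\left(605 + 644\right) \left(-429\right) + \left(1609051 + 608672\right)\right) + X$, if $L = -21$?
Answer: $1162537$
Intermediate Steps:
$s{\left(w \right)} = -42 - 2 w$ ($s{\left(w \right)} = 2 \left(-21 - w\right) = -42 - 2 w$)
$d{\left(U,Z \right)} = \left(-42 - Z\right) \left(U + Z\right)$ ($d{\left(U,Z \right)} = \left(U + Z\right) \left(Z - \left(42 + 2 Z\right)\right) = \left(U + Z\right) \left(-42 - Z\right) = \left(-42 - Z\right) \left(U + Z\right)$)
$X = -519365$ ($X = - \left(-1391\right)^{2} - 42252 - -58422 - 1006 \left(-1391\right) = \left(-1\right) 1934881 - 42252 + 58422 + 1399346 = -1934881 - 42252 + 58422 + 1399346 = -519365$)
$\left(\left(605 + 644\right) \left(-429\right) + \left(1609051 + 608672\right)\right) + X = \left(\left(605 + 644\right) \left(-429\right) + \left(1609051 + 608672\right)\right) - 519365 = \left(1249 \left(-429\right) + 2217723\right) - 519365 = \left(-535821 + 2217723\right) - 519365 = 1681902 - 519365 = 1162537$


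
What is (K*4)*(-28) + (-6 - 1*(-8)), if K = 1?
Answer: -110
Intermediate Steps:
(K*4)*(-28) + (-6 - 1*(-8)) = (1*4)*(-28) + (-6 - 1*(-8)) = 4*(-28) + (-6 + 8) = -112 + 2 = -110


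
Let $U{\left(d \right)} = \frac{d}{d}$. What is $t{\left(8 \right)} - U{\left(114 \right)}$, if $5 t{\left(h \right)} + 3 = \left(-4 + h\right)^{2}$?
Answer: $\frac{8}{5} \approx 1.6$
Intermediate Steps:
$U{\left(d \right)} = 1$
$t{\left(h \right)} = - \frac{3}{5} + \frac{\left(-4 + h\right)^{2}}{5}$
$t{\left(8 \right)} - U{\left(114 \right)} = \left(- \frac{3}{5} + \frac{\left(-4 + 8\right)^{2}}{5}\right) - 1 = \left(- \frac{3}{5} + \frac{4^{2}}{5}\right) - 1 = \left(- \frac{3}{5} + \frac{1}{5} \cdot 16\right) - 1 = \left(- \frac{3}{5} + \frac{16}{5}\right) - 1 = \frac{13}{5} - 1 = \frac{8}{5}$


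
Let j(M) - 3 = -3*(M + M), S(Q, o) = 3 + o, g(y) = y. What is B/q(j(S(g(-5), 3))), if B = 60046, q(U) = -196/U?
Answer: 141537/14 ≈ 10110.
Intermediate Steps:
j(M) = 3 - 6*M (j(M) = 3 - 3*(M + M) = 3 - 6*M)
B/q(j(S(g(-5), 3))) = 60046/((-196/(3 - 6*(3 + 3)))) = 60046/((-196/(3 - 6*6))) = 60046/((-196/(3 - 36))) = 60046/((-196/(-33))) = 60046/((-196*(-1/33))) = 60046/(196/33) = 60046*(33/196) = 141537/14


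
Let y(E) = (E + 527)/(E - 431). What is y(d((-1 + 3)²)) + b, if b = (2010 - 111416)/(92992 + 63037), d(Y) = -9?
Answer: -64480831/34326380 ≈ -1.8785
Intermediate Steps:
b = -109406/156029 ≈ -0.70119
y(E) = (527 + E)/(-431 + E)
y(d((-1 + 3)²)) + b = (527 - 9)/(-431 - 9) - 109406/156029 = 518/(-440) - 109406/156029 = -1/440*518 - 109406/156029 = -259/220 - 109406/156029 = -64480831/34326380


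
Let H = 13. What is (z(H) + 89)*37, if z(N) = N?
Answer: 3774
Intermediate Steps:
(z(H) + 89)*37 = (13 + 89)*37 = 102*37 = 3774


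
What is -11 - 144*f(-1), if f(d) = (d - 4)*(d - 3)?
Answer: -2891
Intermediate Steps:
f(d) = (-4 + d)*(-3 + d)
-11 - 144*f(-1) = -11 - 144*(12 + (-1)² - 7*(-1)) = -11 - 144*(12 + 1 + 7) = -11 - 144*20 = -11 - 2880 = -2891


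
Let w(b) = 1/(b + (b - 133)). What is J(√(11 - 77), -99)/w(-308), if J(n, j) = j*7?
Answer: 519057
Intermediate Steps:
w(b) = 1/(-133 + 2*b) (w(b) = 1/(b + (-133 + b)) = 1/(-133 + 2*b))
J(n, j) = 7*j
J(√(11 - 77), -99)/w(-308) = (7*(-99))/(1/(-133 + 2*(-308))) = -693/(1/(-133 - 616)) = -693/(1/(-749)) = -693/(-1/749) = -693*(-749) = 519057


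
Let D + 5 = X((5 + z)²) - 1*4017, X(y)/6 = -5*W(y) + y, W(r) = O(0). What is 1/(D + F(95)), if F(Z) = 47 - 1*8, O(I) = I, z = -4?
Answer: -1/3977 ≈ -0.00025145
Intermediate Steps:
W(r) = 0
F(Z) = 39 (F(Z) = 47 - 8 = 39)
X(y) = 6*y (X(y) = 6*(-5*0 + y) = 6*(0 + y) = 6*y)
D = -4016 (D = -5 + (6*(5 - 4)² - 1*4017) = -5 + (6*1² - 4017) = -5 + (6*1 - 4017) = -5 + (6 - 4017) = -5 - 4011 = -4016)
1/(D + F(95)) = 1/(-4016 + 39) = 1/(-3977) = -1/3977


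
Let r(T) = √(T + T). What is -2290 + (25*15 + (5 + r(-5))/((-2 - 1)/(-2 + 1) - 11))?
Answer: -15325/8 - I*√10/8 ≈ -1915.6 - 0.39528*I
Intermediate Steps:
r(T) = √2*√T (r(T) = √(2*T) = √2*√T)
-2290 + (25*15 + (5 + r(-5))/((-2 - 1)/(-2 + 1) - 11)) = -2290 + (25*15 + (5 + √2*√(-5))/((-2 - 1)/(-2 + 1) - 11)) = -2290 + (375 + (5 + √2*(I*√5))/(-3/(-1) - 11)) = -2290 + (375 + (5 + I*√10)/(-3*(-1) - 11)) = -2290 + (375 + (5 + I*√10)/(3 - 11)) = -2290 + (375 + (5 + I*√10)/(-8)) = -2290 + (375 + (5 + I*√10)*(-⅛)) = -2290 + (375 + (-5/8 - I*√10/8)) = -2290 + (2995/8 - I*√10/8) = -15325/8 - I*√10/8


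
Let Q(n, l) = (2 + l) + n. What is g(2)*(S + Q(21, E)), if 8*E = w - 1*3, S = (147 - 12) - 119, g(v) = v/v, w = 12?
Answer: 321/8 ≈ 40.125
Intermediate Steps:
g(v) = 1
S = 16 (S = 135 - 119 = 16)
E = 9/8 (E = (12 - 1*3)/8 = (12 - 3)/8 = (⅛)*9 = 9/8 ≈ 1.1250)
Q(n, l) = 2 + l + n
g(2)*(S + Q(21, E)) = 1*(16 + (2 + 9/8 + 21)) = 1*(16 + 193/8) = 1*(321/8) = 321/8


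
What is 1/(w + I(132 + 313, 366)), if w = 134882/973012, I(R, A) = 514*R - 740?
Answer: 486506/110918570381 ≈ 4.3862e-6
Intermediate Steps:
I(R, A) = -740 + 514*R
w = 67441/486506 (w = 134882*(1/973012) = 67441/486506 ≈ 0.13862)
1/(w + I(132 + 313, 366)) = 1/(67441/486506 + (-740 + 514*(132 + 313))) = 1/(67441/486506 + (-740 + 514*445)) = 1/(67441/486506 + (-740 + 228730)) = 1/(67441/486506 + 227990) = 1/(110918570381/486506) = 486506/110918570381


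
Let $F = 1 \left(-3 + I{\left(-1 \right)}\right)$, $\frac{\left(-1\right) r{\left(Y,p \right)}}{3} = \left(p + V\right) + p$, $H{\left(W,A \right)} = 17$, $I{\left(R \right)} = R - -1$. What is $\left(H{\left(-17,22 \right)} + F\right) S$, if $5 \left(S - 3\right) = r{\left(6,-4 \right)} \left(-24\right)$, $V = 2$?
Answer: $- \frac{5838}{5} \approx -1167.6$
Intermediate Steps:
$I{\left(R \right)} = 1 + R$ ($I{\left(R \right)} = R + 1 = 1 + R$)
$r{\left(Y,p \right)} = -6 - 6 p$ ($r{\left(Y,p \right)} = - 3 \left(\left(p + 2\right) + p\right) = - 3 \left(\left(2 + p\right) + p\right) = - 3 \left(2 + 2 p\right) = -6 - 6 p$)
$S = - \frac{417}{5}$ ($S = 3 + \frac{\left(-6 - -24\right) \left(-24\right)}{5} = 3 + \frac{\left(-6 + 24\right) \left(-24\right)}{5} = 3 + \frac{18 \left(-24\right)}{5} = 3 + \frac{1}{5} \left(-432\right) = 3 - \frac{432}{5} = - \frac{417}{5} \approx -83.4$)
$F = -3$ ($F = 1 \left(-3 + \left(1 - 1\right)\right) = 1 \left(-3 + 0\right) = 1 \left(-3\right) = -3$)
$\left(H{\left(-17,22 \right)} + F\right) S = \left(17 - 3\right) \left(- \frac{417}{5}\right) = 14 \left(- \frac{417}{5}\right) = - \frac{5838}{5}$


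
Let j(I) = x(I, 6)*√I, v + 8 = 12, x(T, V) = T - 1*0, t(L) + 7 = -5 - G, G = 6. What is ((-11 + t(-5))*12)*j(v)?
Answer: -2784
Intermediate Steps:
t(L) = -18 (t(L) = -7 + (-5 - 1*6) = -7 + (-5 - 6) = -7 - 11 = -18)
x(T, V) = T (x(T, V) = T + 0 = T)
v = 4 (v = -8 + 12 = 4)
j(I) = I^(3/2) (j(I) = I*√I = I^(3/2))
((-11 + t(-5))*12)*j(v) = ((-11 - 18)*12)*4^(3/2) = -29*12*8 = -348*8 = -2784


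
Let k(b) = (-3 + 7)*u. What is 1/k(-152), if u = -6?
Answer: -1/24 ≈ -0.041667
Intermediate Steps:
k(b) = -24 (k(b) = (-3 + 7)*(-6) = 4*(-6) = -24)
1/k(-152) = 1/(-24) = -1/24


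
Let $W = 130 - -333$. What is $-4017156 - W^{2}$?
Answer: $-4231525$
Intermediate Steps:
$W = 463$ ($W = 130 + 333 = 463$)
$-4017156 - W^{2} = -4017156 - 463^{2} = -4017156 - 214369 = -4231525$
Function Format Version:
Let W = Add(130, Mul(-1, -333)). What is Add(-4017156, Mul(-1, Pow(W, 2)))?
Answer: -4231525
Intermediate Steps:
W = 463 (W = Add(130, 333) = 463)
Add(-4017156, Mul(-1, Pow(W, 2))) = Add(-4017156, Mul(-1, Pow(463, 2))) = Add(-4017156, Mul(-1, 214369)) = Add(-4017156, -214369) = -4231525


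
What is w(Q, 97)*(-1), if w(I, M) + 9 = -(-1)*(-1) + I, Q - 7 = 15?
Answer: -12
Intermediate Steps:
Q = 22 (Q = 7 + 15 = 22)
w(I, M) = -10 + I (w(I, M) = -9 + (-(-1)*(-1) + I) = -9 + (-1*1 + I) = -9 + (-1 + I) = -10 + I)
w(Q, 97)*(-1) = (-10 + 22)*(-1) = 12*(-1) = -12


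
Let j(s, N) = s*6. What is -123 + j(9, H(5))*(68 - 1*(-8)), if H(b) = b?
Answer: 3981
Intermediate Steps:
j(s, N) = 6*s
-123 + j(9, H(5))*(68 - 1*(-8)) = -123 + (6*9)*(68 - 1*(-8)) = -123 + 54*(68 + 8) = -123 + 54*76 = -123 + 4104 = 3981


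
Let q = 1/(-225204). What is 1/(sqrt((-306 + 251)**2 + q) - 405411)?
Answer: -91300178844/37014096124082785 - 14*sqrt(782747171751)/37014096124082785 ≈ -2.4670e-6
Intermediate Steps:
q = -1/225204 ≈ -4.4404e-6
1/(sqrt((-306 + 251)**2 + q) - 405411) = 1/(sqrt((-306 + 251)**2 - 1/225204) - 405411) = 1/(sqrt((-55)**2 - 1/225204) - 405411) = 1/(sqrt(3025 - 1/225204) - 405411) = 1/(sqrt(681242099/225204) - 405411) = 1/(sqrt(782747171751)/16086 - 405411) = 1/(-405411 + sqrt(782747171751)/16086)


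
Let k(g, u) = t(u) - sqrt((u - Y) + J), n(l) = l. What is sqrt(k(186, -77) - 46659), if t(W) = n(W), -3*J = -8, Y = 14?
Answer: sqrt(-420624 - 3*I*sqrt(795))/3 ≈ 0.021737 - 216.19*I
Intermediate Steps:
J = 8/3 (J = -1/3*(-8) = 8/3 ≈ 2.6667)
t(W) = W
k(g, u) = u - sqrt(-34/3 + u) (k(g, u) = u - sqrt((u - 1*14) + 8/3) = u - sqrt((u - 14) + 8/3) = u - sqrt((-14 + u) + 8/3) = u - sqrt(-34/3 + u))
sqrt(k(186, -77) - 46659) = sqrt((-77 - sqrt(-102 + 9*(-77))/3) - 46659) = sqrt((-77 - sqrt(-102 - 693)/3) - 46659) = sqrt((-77 - I*sqrt(795)/3) - 46659) = sqrt(-46736 - I*sqrt(795)/3)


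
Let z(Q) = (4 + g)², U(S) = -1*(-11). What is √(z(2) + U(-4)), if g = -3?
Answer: 2*√3 ≈ 3.4641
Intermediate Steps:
U(S) = 11
z(Q) = 1 (z(Q) = (4 - 3)² = 1² = 1)
√(z(2) + U(-4)) = √(1 + 11) = √12 = 2*√3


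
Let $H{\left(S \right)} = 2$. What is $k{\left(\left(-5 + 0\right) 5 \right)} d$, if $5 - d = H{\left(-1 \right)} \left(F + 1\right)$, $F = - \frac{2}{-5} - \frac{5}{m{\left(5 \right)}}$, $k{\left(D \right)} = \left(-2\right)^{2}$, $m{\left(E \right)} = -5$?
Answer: $\frac{4}{5} \approx 0.8$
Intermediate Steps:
$k{\left(D \right)} = 4$
$F = \frac{7}{5}$ ($F = - \frac{2}{-5} - \frac{5}{-5} = \left(-2\right) \left(- \frac{1}{5}\right) - -1 = \frac{2}{5} + 1 = \frac{7}{5} \approx 1.4$)
$d = \frac{1}{5}$ ($d = 5 - 2 \left(\frac{7}{5} + 1\right) = 5 - 2 \cdot \frac{12}{5} = 5 - \frac{24}{5} = \frac{1}{5} \approx 0.2$)
$k{\left(\left(-5 + 0\right) 5 \right)} d = 4 \cdot \frac{1}{5} = \frac{4}{5}$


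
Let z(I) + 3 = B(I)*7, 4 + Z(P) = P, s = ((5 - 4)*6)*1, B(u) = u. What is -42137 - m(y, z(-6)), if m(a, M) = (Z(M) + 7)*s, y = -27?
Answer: -41885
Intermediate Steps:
s = 6 (s = (1*6)*1 = 6*1 = 6)
Z(P) = -4 + P
z(I) = -3 + 7*I (z(I) = -3 + I*7 = -3 + 7*I)
m(a, M) = 18 + 6*M (m(a, M) = ((-4 + M) + 7)*6 = (3 + M)*6 = 18 + 6*M)
-42137 - m(y, z(-6)) = -42137 - (18 + 6*(-3 + 7*(-6))) = -42137 - (18 + 6*(-3 - 42)) = -42137 - (18 + 6*(-45)) = -42137 - (18 - 270) = -42137 - 1*(-252) = -42137 + 252 = -41885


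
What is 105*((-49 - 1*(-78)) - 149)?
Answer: -12600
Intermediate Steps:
105*((-49 - 1*(-78)) - 149) = 105*((-49 + 78) - 149) = 105*(29 - 149) = 105*(-120) = -12600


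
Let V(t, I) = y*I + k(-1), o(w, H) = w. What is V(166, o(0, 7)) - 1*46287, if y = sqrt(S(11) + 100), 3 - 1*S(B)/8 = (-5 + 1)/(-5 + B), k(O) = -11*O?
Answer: -46276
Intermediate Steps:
S(B) = 24 + 32/(-5 + B) (S(B) = 24 - 8*(-5 + 1)/(-5 + B) = 24 - (-32)/(-5 + B) = 24 + 32/(-5 + B))
y = 2*sqrt(291)/3 (y = sqrt(8*(-11 + 3*11)/(-5 + 11) + 100) = sqrt(8*(-11 + 33)/6 + 100) = sqrt(8*(1/6)*22 + 100) = sqrt(88/3 + 100) = sqrt(388/3) = 2*sqrt(291)/3 ≈ 11.372)
V(t, I) = 11 + 2*I*sqrt(291)/3 (V(t, I) = (2*sqrt(291)/3)*I - 11*(-1) = 2*I*sqrt(291)/3 + 11 = 11 + 2*I*sqrt(291)/3)
V(166, o(0, 7)) - 1*46287 = (11 + (2/3)*0*sqrt(291)) - 1*46287 = (11 + 0) - 46287 = 11 - 46287 = -46276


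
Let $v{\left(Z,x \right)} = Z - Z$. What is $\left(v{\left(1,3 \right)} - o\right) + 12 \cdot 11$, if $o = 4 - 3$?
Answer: $131$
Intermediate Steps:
$v{\left(Z,x \right)} = 0$
$o = 1$
$\left(v{\left(1,3 \right)} - o\right) + 12 \cdot 11 = \left(0 - 1\right) + 12 \cdot 11 = \left(0 - 1\right) + 132 = -1 + 132 = 131$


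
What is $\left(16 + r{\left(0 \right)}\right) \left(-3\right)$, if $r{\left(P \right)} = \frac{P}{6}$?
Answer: $-48$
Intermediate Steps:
$r{\left(P \right)} = \frac{P}{6}$ ($r{\left(P \right)} = P \frac{1}{6} = \frac{P}{6}$)
$\left(16 + r{\left(0 \right)}\right) \left(-3\right) = \left(16 + \frac{1}{6} \cdot 0\right) \left(-3\right) = \left(16 + 0\right) \left(-3\right) = 16 \left(-3\right) = -48$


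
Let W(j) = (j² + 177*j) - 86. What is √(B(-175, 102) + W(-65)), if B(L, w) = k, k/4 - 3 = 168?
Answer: I*√6682 ≈ 81.744*I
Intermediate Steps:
k = 684 (k = 12 + 4*168 = 12 + 672 = 684)
B(L, w) = 684
W(j) = -86 + j² + 177*j
√(B(-175, 102) + W(-65)) = √(684 + (-86 + (-65)² + 177*(-65))) = √(684 + (-86 + 4225 - 11505)) = √(684 - 7366) = √(-6682) = I*√6682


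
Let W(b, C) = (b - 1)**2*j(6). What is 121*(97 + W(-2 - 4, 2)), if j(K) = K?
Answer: 47311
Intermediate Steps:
W(b, C) = 6*(-1 + b)**2 (W(b, C) = (b - 1)**2*6 = (-1 + b)**2*6 = 6*(-1 + b)**2)
121*(97 + W(-2 - 4, 2)) = 121*(97 + 6*(-1 + (-2 - 4))**2) = 121*(97 + 6*(-1 - 6)**2) = 121*(97 + 6*(-7)**2) = 121*(97 + 6*49) = 121*(97 + 294) = 121*391 = 47311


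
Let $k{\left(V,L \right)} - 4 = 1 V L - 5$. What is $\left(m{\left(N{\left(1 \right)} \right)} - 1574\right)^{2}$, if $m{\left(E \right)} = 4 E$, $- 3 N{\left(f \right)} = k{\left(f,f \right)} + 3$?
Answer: $2490084$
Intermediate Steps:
$k{\left(V,L \right)} = -1 + L V$ ($k{\left(V,L \right)} = 4 + \left(1 V L - 5\right) = 4 + \left(V L - 5\right) = 4 + \left(L V - 5\right) = 4 + \left(-5 + L V\right) = -1 + L V$)
$N{\left(f \right)} = - \frac{2}{3} - \frac{f^{2}}{3}$ ($N{\left(f \right)} = - \frac{\left(-1 + f f\right) + 3}{3} = - \frac{\left(-1 + f^{2}\right) + 3}{3} = - \frac{2 + f^{2}}{3} = - \frac{2}{3} - \frac{f^{2}}{3}$)
$\left(m{\left(N{\left(1 \right)} \right)} - 1574\right)^{2} = \left(4 \left(- \frac{2}{3} - \frac{1^{2}}{3}\right) - 1574\right)^{2} = \left(4 \left(- \frac{2}{3} - \frac{1}{3}\right) - 1574\right)^{2} = \left(4 \left(-1\right) - 1574\right)^{2} = \left(-4 - 1574\right)^{2} = \left(-1578\right)^{2} = 2490084$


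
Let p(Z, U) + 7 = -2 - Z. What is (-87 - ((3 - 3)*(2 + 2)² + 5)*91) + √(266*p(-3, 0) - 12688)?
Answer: -542 + 2*I*√3571 ≈ -542.0 + 119.52*I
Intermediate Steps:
p(Z, U) = -9 - Z (p(Z, U) = -7 + (-2 - Z) = -9 - Z)
(-87 - ((3 - 3)*(2 + 2)² + 5)*91) + √(266*p(-3, 0) - 12688) = (-87 - ((3 - 3)*(2 + 2)² + 5)*91) + √(266*(-9 - 1*(-3)) - 12688) = (-87 - (0*4² + 5)*91) + √(266*(-9 + 3) - 12688) = (-87 - (0*16 + 5)*91) + √(266*(-6) - 12688) = (-87 - (0 + 5)*91) + √(-1596 - 12688) = (-87 - 1*5*91) + √(-14284) = (-87 - 5*91) + 2*I*√3571 = (-87 - 455) + 2*I*√3571 = -542 + 2*I*√3571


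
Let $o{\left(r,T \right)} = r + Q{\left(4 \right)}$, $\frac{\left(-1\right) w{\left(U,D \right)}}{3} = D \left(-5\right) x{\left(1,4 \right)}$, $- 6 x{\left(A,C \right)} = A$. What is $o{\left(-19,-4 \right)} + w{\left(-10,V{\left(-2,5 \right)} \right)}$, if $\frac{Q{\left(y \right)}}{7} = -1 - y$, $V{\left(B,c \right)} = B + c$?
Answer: $- \frac{123}{2} \approx -61.5$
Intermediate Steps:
$x{\left(A,C \right)} = - \frac{A}{6}$
$Q{\left(y \right)} = -7 - 7 y$ ($Q{\left(y \right)} = 7 \left(-1 - y\right) = -7 - 7 y$)
$w{\left(U,D \right)} = - \frac{5 D}{2}$ ($w{\left(U,D \right)} = - 3 D \left(-5\right) \left(\left(- \frac{1}{6}\right) 1\right) = - 3 - 5 D \left(- \frac{1}{6}\right) = - 3 \frac{5 D}{6} = - \frac{5 D}{2}$)
$o{\left(r,T \right)} = -35 + r$ ($o{\left(r,T \right)} = r - 35 = -35 + r$)
$o{\left(-19,-4 \right)} + w{\left(-10,V{\left(-2,5 \right)} \right)} = \left(-35 - 19\right) - \frac{5 \left(-2 + 5\right)}{2} = -54 - \frac{15}{2} = - \frac{123}{2}$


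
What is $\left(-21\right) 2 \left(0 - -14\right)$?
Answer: $-588$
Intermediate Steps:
$\left(-21\right) 2 \left(0 - -14\right) = - 42 \left(0 + 14\right) = \left(-42\right) 14 = -588$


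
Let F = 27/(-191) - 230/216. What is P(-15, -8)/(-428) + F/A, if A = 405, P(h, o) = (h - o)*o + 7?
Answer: -67121561/446957190 ≈ -0.15017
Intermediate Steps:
P(h, o) = 7 + o*(h - o) (P(h, o) = o*(h - o) + 7 = 7 + o*(h - o))
F = -24881/20628 (F = 27*(-1/191) - 230*1/216 = -27/191 - 115/108 = -24881/20628 ≈ -1.2062)
P(-15, -8)/(-428) + F/A = (7 - 1*(-8)² - 15*(-8))/(-428) - 24881/20628/405 = (7 - 1*64 + 120)*(-1/428) - 24881/20628*1/405 = (7 - 64 + 120)*(-1/428) - 24881/8354340 = 63*(-1/428) - 24881/8354340 = -63/428 - 24881/8354340 = -67121561/446957190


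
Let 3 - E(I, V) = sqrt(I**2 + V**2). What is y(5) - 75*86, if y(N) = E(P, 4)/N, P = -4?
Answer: -32247/5 - 4*sqrt(2)/5 ≈ -6450.5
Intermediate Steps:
E(I, V) = 3 - sqrt(I**2 + V**2)
y(N) = (3 - 4*sqrt(2))/N (y(N) = (3 - sqrt((-4)**2 + 4**2))/N = (3 - sqrt(16 + 16))/N = (3 - sqrt(32))/N = (3 - 4*sqrt(2))/N)
y(5) - 75*86 = (3 - 4*sqrt(2))/5 - 75*86 = (3 - 4*sqrt(2))/5 - 6450 = (3/5 - 4*sqrt(2)/5) - 6450 = -32247/5 - 4*sqrt(2)/5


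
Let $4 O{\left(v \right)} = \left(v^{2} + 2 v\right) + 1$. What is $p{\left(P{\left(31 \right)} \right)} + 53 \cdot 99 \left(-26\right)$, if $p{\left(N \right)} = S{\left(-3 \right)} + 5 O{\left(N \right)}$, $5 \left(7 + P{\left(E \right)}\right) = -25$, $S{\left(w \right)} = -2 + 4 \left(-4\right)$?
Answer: $- \frac{545155}{4} \approx -1.3629 \cdot 10^{5}$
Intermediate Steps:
$O{\left(v \right)} = \frac{1}{4} + \frac{v}{2} + \frac{v^{2}}{4}$ ($O{\left(v \right)} = \frac{\left(v^{2} + 2 v\right) + 1}{4} = \frac{1 + v^{2} + 2 v}{4} = \frac{1}{4} + \frac{v}{2} + \frac{v^{2}}{4}$)
$S{\left(w \right)} = -18$ ($S{\left(w \right)} = -2 - 16 = -18$)
$P{\left(E \right)} = -12$ ($P{\left(E \right)} = -7 + \frac{1}{5} \left(-25\right) = -7 - 5 = -12$)
$p{\left(N \right)} = - \frac{67}{4} + \frac{5 N}{2} + \frac{5 N^{2}}{4}$ ($p{\left(N \right)} = -18 + 5 \left(\frac{1}{4} + \frac{N}{2} + \frac{N^{2}}{4}\right) = -18 + \left(\frac{5}{4} + \frac{5 N}{2} + \frac{5 N^{2}}{4}\right) = - \frac{67}{4} + \frac{5 N}{2} + \frac{5 N^{2}}{4}$)
$p{\left(P{\left(31 \right)} \right)} + 53 \cdot 99 \left(-26\right) = \left(- \frac{67}{4} + \frac{5}{2} \left(-12\right) + \frac{5 \left(-12\right)^{2}}{4}\right) + 53 \cdot 99 \left(-26\right) = \left(- \frac{67}{4} - 30 + \frac{5}{4} \cdot 144\right) + 5247 \left(-26\right) = \left(- \frac{67}{4} - 30 + 180\right) - 136422 = \frac{533}{4} - 136422 = - \frac{545155}{4}$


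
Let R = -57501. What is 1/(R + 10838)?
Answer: -1/46663 ≈ -2.1430e-5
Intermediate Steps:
1/(R + 10838) = 1/(-57501 + 10838) = 1/(-46663) = -1/46663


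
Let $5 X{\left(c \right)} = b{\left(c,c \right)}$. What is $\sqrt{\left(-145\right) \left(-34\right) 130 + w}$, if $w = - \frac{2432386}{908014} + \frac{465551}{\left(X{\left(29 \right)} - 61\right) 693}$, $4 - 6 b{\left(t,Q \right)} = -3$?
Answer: $\frac{\sqrt{23426281621418482277109981111}}{191188249791} \approx 800.55$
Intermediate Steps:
$b{\left(t,Q \right)} = \frac{7}{6}$ ($b{\left(t,Q \right)} = \frac{2}{3} - - \frac{1}{2} = \frac{2}{3} + \frac{1}{2} = \frac{7}{6}$)
$X{\left(c \right)} = \frac{7}{30}$ ($X{\left(c \right)} = \frac{1}{5} \cdot \frac{7}{6} = \frac{7}{30}$)
$w = - \frac{2625788811379}{191188249791}$ ($w = - \frac{2432386}{908014} + \frac{465551}{\left(\frac{7}{30} - 61\right) 693} = \left(-2432386\right) \frac{1}{908014} + \frac{465551}{\left(- \frac{1823}{30}\right) 693} = - \frac{1216193}{454007} + \frac{465551}{- \frac{421113}{10}} = - \frac{1216193}{454007} + 465551 \left(- \frac{10}{421113}\right) = - \frac{1216193}{454007} - \frac{4655510}{421113} = - \frac{2625788811379}{191188249791} \approx -13.734$)
$\sqrt{\left(-145\right) \left(-34\right) 130 + w} = \sqrt{\left(-145\right) \left(-34\right) 130 - \frac{2625788811379}{191188249791}} = \sqrt{4930 \cdot 130 - \frac{2625788811379}{191188249791}} = \sqrt{640900 - \frac{2625788811379}{191188249791}} = \sqrt{\frac{122529923502240521}{191188249791}} = \frac{\sqrt{23426281621418482277109981111}}{191188249791}$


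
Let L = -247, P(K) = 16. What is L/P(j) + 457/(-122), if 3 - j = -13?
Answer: -18723/976 ≈ -19.183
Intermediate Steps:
j = 16 (j = 3 - 1*(-13) = 3 + 13 = 16)
L/P(j) + 457/(-122) = -247/16 + 457/(-122) = -247*1/16 + 457*(-1/122) = -247/16 - 457/122 = -18723/976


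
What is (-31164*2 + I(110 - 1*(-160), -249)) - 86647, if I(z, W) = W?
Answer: -149224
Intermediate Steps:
(-31164*2 + I(110 - 1*(-160), -249)) - 86647 = (-31164*2 - 249) - 86647 = (-62328 - 249) - 86647 = -62577 - 86647 = -149224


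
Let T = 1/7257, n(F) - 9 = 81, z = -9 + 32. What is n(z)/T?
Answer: 653130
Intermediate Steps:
z = 23
n(F) = 90 (n(F) = 9 + 81 = 90)
T = 1/7257 ≈ 0.00013780
n(z)/T = 90/(1/7257) = 90*7257 = 653130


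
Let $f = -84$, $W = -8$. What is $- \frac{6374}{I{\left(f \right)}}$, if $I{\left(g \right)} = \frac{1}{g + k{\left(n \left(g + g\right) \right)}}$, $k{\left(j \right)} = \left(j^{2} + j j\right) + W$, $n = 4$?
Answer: $-5756206424$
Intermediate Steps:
$k{\left(j \right)} = -8 + 2 j^{2}$ ($k{\left(j \right)} = \left(j^{2} + j j\right) - 8 = \left(j^{2} + j^{2}\right) - 8 = 2 j^{2} - 8 = -8 + 2 j^{2}$)
$I{\left(g \right)} = \frac{1}{-8 + g + 128 g^{2}}$ ($I{\left(g \right)} = \frac{1}{g + \left(-8 + 2 \left(4 \left(g + g\right)\right)^{2}\right)} = \frac{1}{g + \left(-8 + 2 \left(4 \cdot 2 g\right)^{2}\right)} = \frac{1}{g + \left(-8 + 2 \left(8 g\right)^{2}\right)} = \frac{1}{g + \left(-8 + 2 \cdot 64 g^{2}\right)} = \frac{1}{g + \left(-8 + 128 g^{2}\right)} = \frac{1}{-8 + g + 128 g^{2}}$)
$- \frac{6374}{I{\left(f \right)}} = - \frac{6374}{\frac{1}{-8 - 84 + 128 \left(-84\right)^{2}}} = - \frac{6374}{\frac{1}{-8 - 84 + 128 \cdot 7056}} = - \frac{6374}{\frac{1}{-8 - 84 + 903168}} = - \frac{6374}{\frac{1}{903076}} = - 6374 \frac{1}{\frac{1}{903076}} = \left(-6374\right) 903076 = -5756206424$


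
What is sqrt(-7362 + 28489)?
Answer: sqrt(21127) ≈ 145.35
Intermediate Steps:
sqrt(-7362 + 28489) = sqrt(21127)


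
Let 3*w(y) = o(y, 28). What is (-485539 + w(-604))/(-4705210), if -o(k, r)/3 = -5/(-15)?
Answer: 728309/7057815 ≈ 0.10319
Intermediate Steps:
o(k, r) = -1 (o(k, r) = -(-15)/(-15) = -(-15)*(-1)/15 = -3*⅓ = -1)
w(y) = -⅓ (w(y) = (⅓)*(-1) = -⅓)
(-485539 + w(-604))/(-4705210) = (-485539 - ⅓)/(-4705210) = -1456618/3*(-1/4705210) = 728309/7057815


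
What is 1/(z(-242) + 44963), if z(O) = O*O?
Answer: 1/103527 ≈ 9.6593e-6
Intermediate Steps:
z(O) = O²
1/(z(-242) + 44963) = 1/((-242)² + 44963) = 1/(58564 + 44963) = 1/103527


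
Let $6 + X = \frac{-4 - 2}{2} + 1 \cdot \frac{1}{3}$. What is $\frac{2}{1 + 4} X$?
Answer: $- \frac{52}{15} \approx -3.4667$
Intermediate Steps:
$X = - \frac{26}{3}$ ($X = -6 + \left(\frac{-4 - 2}{2} + 1 \cdot \frac{1}{3}\right) = -6 + \left(\left(-4 - 2\right) \frac{1}{2} + 1 \cdot \frac{1}{3}\right) = -6 + \left(\left(-6\right) \frac{1}{2} + \frac{1}{3}\right) = -6 + \left(-3 + \frac{1}{3}\right) = -6 - \frac{8}{3} = - \frac{26}{3} \approx -8.6667$)
$\frac{2}{1 + 4} X = \frac{2}{1 + 4} \left(- \frac{26}{3}\right) = \frac{2}{5} \left(- \frac{26}{3}\right) = - \frac{52}{15}$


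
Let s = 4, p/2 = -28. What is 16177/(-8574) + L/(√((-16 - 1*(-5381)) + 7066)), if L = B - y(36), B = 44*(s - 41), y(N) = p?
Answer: -16177/8574 - 1572*√12431/12431 ≈ -15.986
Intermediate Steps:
p = -56 (p = 2*(-28) = -56)
y(N) = -56
B = -1628 (B = 44*(4 - 41) = 44*(-37) = -1628)
L = -1572 (L = -1628 - 1*(-56) = -1628 + 56 = -1572)
16177/(-8574) + L/(√((-16 - 1*(-5381)) + 7066)) = 16177/(-8574) - 1572/√((-16 - 1*(-5381)) + 7066) = 16177*(-1/8574) - 1572/√((-16 + 5381) + 7066) = -16177/8574 - 1572/√(5365 + 7066) = -16177/8574 - 1572*√12431/12431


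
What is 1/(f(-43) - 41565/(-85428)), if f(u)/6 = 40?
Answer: 28476/6848095 ≈ 0.0041582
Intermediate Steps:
f(u) = 240 (f(u) = 6*40 = 240)
1/(f(-43) - 41565/(-85428)) = 1/(240 - 41565/(-85428)) = 1/(240 - 41565*(-1/85428)) = 1/(240 + 13855/28476) = 1/(6848095/28476) = 28476/6848095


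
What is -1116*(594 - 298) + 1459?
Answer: -328877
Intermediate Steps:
-1116*(594 - 298) + 1459 = -1116*296 + 1459 = -330336 + 1459 = -328877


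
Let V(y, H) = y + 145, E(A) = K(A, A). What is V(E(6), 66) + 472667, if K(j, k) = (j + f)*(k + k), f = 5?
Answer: 472944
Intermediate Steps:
K(j, k) = 2*k*(5 + j) (K(j, k) = (j + 5)*(k + k) = (5 + j)*(2*k) = 2*k*(5 + j))
E(A) = 2*A*(5 + A)
V(y, H) = 145 + y
V(E(6), 66) + 472667 = (145 + 2*6*(5 + 6)) + 472667 = (145 + 2*6*11) + 472667 = (145 + 132) + 472667 = 277 + 472667 = 472944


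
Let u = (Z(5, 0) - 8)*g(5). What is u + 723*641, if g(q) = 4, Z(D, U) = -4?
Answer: 463395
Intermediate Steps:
u = -48 (u = (-4 - 8)*4 = -12*4 = -48)
u + 723*641 = -48 + 723*641 = -48 + 463443 = 463395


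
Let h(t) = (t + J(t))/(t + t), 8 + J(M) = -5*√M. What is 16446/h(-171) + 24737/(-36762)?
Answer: 9252690193711/333762198 - 21091995*I*√19/9079 ≈ 27722.0 - 10126.0*I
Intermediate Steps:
J(M) = -8 - 5*√M
h(t) = (-8 + t - 5*√t)/(2*t) (h(t) = (t + (-8 - 5*√t))/(t + t) = (-8 + t - 5*√t)/((2*t)) = (-8 + t - 5*√t)*(1/(2*t)) = (-8 + t - 5*√t)/(2*t))
16446/h(-171) + 24737/(-36762) = 16446/(((½)*(-8 - 171 - 15*I*√19)/(-171))) + 24737/(-36762) = 16446/(((½)*(-1/171)*(-8 - 171 - 15*I*√19))) + 24737*(-1/36762) = 16446/(((½)*(-1/171)*(-8 - 171 - 15*I*√19))) - 24737/36762 = 16446/(((½)*(-1/171)*(-179 - 15*I*√19))) - 24737/36762 = 16446/(179/342 + 5*I*√19/114) - 24737/36762 = -24737/36762 + 16446/(179/342 + 5*I*√19/114)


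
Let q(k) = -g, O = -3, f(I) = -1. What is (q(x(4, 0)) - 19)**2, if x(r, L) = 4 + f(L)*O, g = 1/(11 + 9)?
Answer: 145161/400 ≈ 362.90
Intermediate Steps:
g = 1/20 ≈ 0.050000
x(r, L) = 7 (x(r, L) = 4 - 1*(-3) = 4 + 3 = 7)
q(k) = -1/20 (q(k) = -1*1/20 = -1/20)
(q(x(4, 0)) - 19)**2 = (-1/20 - 19)**2 = (-381/20)**2 = 145161/400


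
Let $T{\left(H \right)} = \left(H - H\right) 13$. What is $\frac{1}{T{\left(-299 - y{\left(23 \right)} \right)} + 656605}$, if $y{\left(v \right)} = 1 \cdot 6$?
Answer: $\frac{1}{656605} \approx 1.523 \cdot 10^{-6}$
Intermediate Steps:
$y{\left(v \right)} = 6$
$T{\left(H \right)} = 0$ ($T{\left(H \right)} = 0 \cdot 13 = 0$)
$\frac{1}{T{\left(-299 - y{\left(23 \right)} \right)} + 656605} = \frac{1}{0 + 656605} = \frac{1}{656605}$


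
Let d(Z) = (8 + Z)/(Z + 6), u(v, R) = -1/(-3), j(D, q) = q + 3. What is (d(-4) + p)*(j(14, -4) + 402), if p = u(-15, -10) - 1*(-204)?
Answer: 248219/3 ≈ 82740.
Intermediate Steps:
j(D, q) = 3 + q
u(v, R) = ⅓ (u(v, R) = -1*(-⅓) = ⅓)
d(Z) = (8 + Z)/(6 + Z)
p = 613/3 (p = ⅓ - 1*(-204) = ⅓ + 204 = 613/3 ≈ 204.33)
(d(-4) + p)*(j(14, -4) + 402) = ((8 - 4)/(6 - 4) + 613/3)*((3 - 4) + 402) = (4/2 + 613/3)*(-1 + 402) = ((½)*4 + 613/3)*401 = (2 + 613/3)*401 = (619/3)*401 = 248219/3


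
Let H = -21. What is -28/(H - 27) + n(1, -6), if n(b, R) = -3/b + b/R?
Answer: -31/12 ≈ -2.5833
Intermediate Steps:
-28/(H - 27) + n(1, -6) = -28/(-21 - 27) + (-3/1 + 1/(-6)) = -28/(-48) + (-3*1 + 1*(-1/6)) = -1/48*(-28) + (-3 - 1/6) = 7/12 - 19/6 = -31/12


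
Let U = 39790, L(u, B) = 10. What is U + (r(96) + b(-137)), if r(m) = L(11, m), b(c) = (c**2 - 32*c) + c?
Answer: 62816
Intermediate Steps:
b(c) = c**2 - 31*c
r(m) = 10
U + (r(96) + b(-137)) = 39790 + (10 - 137*(-31 - 137)) = 39790 + (10 - 137*(-168)) = 39790 + (10 + 23016) = 39790 + 23026 = 62816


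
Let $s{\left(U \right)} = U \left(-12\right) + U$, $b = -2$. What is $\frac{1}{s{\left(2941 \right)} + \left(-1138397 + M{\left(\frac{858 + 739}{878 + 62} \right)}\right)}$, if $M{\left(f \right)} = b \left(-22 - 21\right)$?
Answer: $- \frac{1}{1170662} \approx -8.5422 \cdot 10^{-7}$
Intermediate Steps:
$s{\left(U \right)} = - 11 U$ ($s{\left(U \right)} = - 12 U + U = - 11 U$)
$M{\left(f \right)} = 86$ ($M{\left(f \right)} = - 2 \left(-22 - 21\right) = \left(-2\right) \left(-43\right) = 86$)
$\frac{1}{s{\left(2941 \right)} + \left(-1138397 + M{\left(\frac{858 + 739}{878 + 62} \right)}\right)} = \frac{1}{\left(-11\right) 2941 + \left(-1138397 + 86\right)} = \frac{1}{-32351 - 1138311} = \frac{1}{-1170662} = - \frac{1}{1170662}$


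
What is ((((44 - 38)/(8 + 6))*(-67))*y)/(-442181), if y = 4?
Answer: 804/3095267 ≈ 0.00025975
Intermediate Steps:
((((44 - 38)/(8 + 6))*(-67))*y)/(-442181) = ((((44 - 38)/(8 + 6))*(-67))*4)/(-442181) = (((6/14)*(-67))*4)*(-1/442181) = (((6*(1/14))*(-67))*4)*(-1/442181) = (((3/7)*(-67))*4)*(-1/442181) = -201/7*4*(-1/442181) = -804/7*(-1/442181) = 804/3095267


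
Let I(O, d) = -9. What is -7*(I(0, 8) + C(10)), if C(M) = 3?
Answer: 42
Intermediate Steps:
-7*(I(0, 8) + C(10)) = -7*(-9 + 3) = -7*(-6) = 42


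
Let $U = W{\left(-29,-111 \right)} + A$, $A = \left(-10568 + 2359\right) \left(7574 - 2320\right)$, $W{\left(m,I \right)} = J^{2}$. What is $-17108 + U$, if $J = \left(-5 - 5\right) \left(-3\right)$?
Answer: $-43146294$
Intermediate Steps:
$J = 30$ ($J = \left(-10\right) \left(-3\right) = 30$)
$W{\left(m,I \right)} = 900$ ($W{\left(m,I \right)} = 30^{2} = 900$)
$A = -43130086$ ($A = \left(-8209\right) 5254 = -43130086$)
$U = -43129186$ ($U = 900 - 43130086 = -43129186$)
$-17108 + U = -17108 - 43129186 = -43146294$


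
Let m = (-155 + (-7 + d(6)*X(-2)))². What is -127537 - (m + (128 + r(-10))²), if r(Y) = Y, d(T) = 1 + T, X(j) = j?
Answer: -172437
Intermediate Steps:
m = 30976 (m = (-155 + (-7 + (1 + 6)*(-2)))² = (-155 + (-7 + 7*(-2)))² = (-155 + (-7 - 14))² = (-155 - 21)² = (-176)² = 30976)
-127537 - (m + (128 + r(-10))²) = -127537 - (30976 + (128 - 10)²) = -127537 - (30976 + 118²) = -127537 - (30976 + 13924) = -127537 - 1*44900 = -127537 - 44900 = -172437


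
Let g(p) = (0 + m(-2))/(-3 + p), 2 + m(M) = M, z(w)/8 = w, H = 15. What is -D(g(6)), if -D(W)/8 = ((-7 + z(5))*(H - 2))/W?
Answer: -2574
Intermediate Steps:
z(w) = 8*w
m(M) = -2 + M
g(p) = -4/(-3 + p) (g(p) = (0 + (-2 - 2))/(-3 + p) = (0 - 4)/(-3 + p) = -4/(-3 + p))
D(W) = -3432/W (D(W) = -8*(-7 + 8*5)*(15 - 2)/W = -8*(-7 + 40)*13/W = -8*33*13/W = -3432/W)
-D(g(6)) = -(-3432)/((-4/(-3 + 6))) = -(-3432)/((-4/3)) = -(-3432)/((-4*1/3)) = -(-3432)/(-4/3) = -(-3432)*(-3)/4 = -1*2574 = -2574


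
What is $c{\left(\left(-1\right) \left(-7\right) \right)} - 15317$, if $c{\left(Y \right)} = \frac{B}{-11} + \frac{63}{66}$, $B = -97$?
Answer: $- \frac{336759}{22} \approx -15307.0$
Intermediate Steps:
$c{\left(Y \right)} = \frac{215}{22}$ ($c{\left(Y \right)} = - \frac{97}{-11} + \frac{63}{66} = \left(-97\right) \left(- \frac{1}{11}\right) + 63 \cdot \frac{1}{66} = \frac{97}{11} + \frac{21}{22} = \frac{215}{22}$)
$c{\left(\left(-1\right) \left(-7\right) \right)} - 15317 = \frac{215}{22} - 15317 = - \frac{336759}{22}$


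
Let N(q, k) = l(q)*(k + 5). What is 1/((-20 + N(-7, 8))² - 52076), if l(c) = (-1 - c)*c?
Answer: 1/268280 ≈ 3.7274e-6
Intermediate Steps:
l(c) = c*(-1 - c)
N(q, k) = -q*(1 + q)*(5 + k) (N(q, k) = (-q*(1 + q))*(k + 5) = (-q*(1 + q))*(5 + k) = -q*(1 + q)*(5 + k))
1/((-20 + N(-7, 8))² - 52076) = 1/((-20 - 1*(-7)*(1 - 7)*(5 + 8))² - 52076) = 1/((-20 - 1*(-7)*(-6)*13)² - 52076) = 1/((-20 - 546)² - 52076) = 1/((-566)² - 52076) = 1/(320356 - 52076) = 1/268280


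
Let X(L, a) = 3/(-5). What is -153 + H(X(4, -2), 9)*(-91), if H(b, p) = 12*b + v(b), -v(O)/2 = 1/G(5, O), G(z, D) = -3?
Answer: 6623/15 ≈ 441.53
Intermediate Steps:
X(L, a) = -3/5 (X(L, a) = 3*(-1/5) = -3/5)
v(O) = 2/3 (v(O) = -2/(-3) = -2*(-1/3) = 2/3)
H(b, p) = 2/3 + 12*b (H(b, p) = 12*b + 2/3 = 2/3 + 12*b)
-153 + H(X(4, -2), 9)*(-91) = -153 + (2/3 + 12*(-3/5))*(-91) = -153 + (2/3 - 36/5)*(-91) = -153 - 98/15*(-91) = -153 + 8918/15 = 6623/15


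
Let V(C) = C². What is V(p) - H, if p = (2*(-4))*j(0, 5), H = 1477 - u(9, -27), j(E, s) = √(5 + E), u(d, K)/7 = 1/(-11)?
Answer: -12734/11 ≈ -1157.6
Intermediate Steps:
u(d, K) = -7/11 (u(d, K) = 7/(-11) = 7*(-1/11) = -7/11)
H = 16254/11 (H = 1477 - 1*(-7/11) = 1477 + 7/11 = 16254/11 ≈ 1477.6)
p = -8*√5 (p = (2*(-4))*√(5 + 0) = -8*√5 ≈ -17.889)
V(p) - H = (-8*√5)² - 1*16254/11 = 320 - 16254/11 = -12734/11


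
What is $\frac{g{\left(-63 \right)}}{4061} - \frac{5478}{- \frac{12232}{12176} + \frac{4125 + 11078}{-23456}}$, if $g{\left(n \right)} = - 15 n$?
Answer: $\frac{132374051748601}{39935325765} \approx 3314.7$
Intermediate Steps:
$\frac{g{\left(-63 \right)}}{4061} - \frac{5478}{- \frac{12232}{12176} + \frac{4125 + 11078}{-23456}} = \frac{\left(-15\right) \left(-63\right)}{4061} - \frac{5478}{- \frac{12232}{12176} + \frac{4125 + 11078}{-23456}} = 945 \cdot \frac{1}{4061} - \frac{5478}{\left(-12232\right) \frac{1}{12176} + 15203 \left(- \frac{1}{23456}\right)} = \frac{945}{4061} - \frac{5478}{- \frac{1529}{1522} - \frac{15203}{23456}} = \frac{945}{4061} - \frac{5478}{- \frac{29501595}{17850016}} = \frac{945}{4061} - - \frac{32594129216}{9833865} = \frac{945}{4061} + \frac{32594129216}{9833865} = \frac{132374051748601}{39935325765}$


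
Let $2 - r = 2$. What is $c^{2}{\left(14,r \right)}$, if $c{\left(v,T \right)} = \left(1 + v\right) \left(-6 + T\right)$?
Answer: $8100$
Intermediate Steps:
$r = 0$ ($r = 2 - 2 = 0$)
$c^{2}{\left(14,r \right)} = \left(-6 + 0 - 84 + 0 \cdot 14\right)^{2} = \left(-6 + 0 - 84 + 0\right)^{2} = \left(-90\right)^{2} = 8100$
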